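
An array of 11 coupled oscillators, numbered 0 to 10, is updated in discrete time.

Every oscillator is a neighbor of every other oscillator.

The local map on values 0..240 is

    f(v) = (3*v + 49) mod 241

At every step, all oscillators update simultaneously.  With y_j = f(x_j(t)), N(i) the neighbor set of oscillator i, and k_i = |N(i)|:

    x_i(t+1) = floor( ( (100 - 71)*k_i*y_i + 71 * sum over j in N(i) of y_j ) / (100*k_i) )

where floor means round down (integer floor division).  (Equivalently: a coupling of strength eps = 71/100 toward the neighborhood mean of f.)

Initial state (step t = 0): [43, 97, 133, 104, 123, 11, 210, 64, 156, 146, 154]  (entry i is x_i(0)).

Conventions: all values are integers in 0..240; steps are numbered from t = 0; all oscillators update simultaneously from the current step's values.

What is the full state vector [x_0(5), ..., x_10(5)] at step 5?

Answer: [104, 100, 104, 101, 103, 99, 104, 131, 132, 131, 132]

Derivation:
t=0: [43, 97, 133, 104, 123, 11, 210, 64, 156, 146, 154]
t=1: [119, 101, 125, 106, 118, 98, 123, 80, 87, 81, 86]
t=2: [125, 113, 129, 117, 124, 111, 128, 99, 104, 100, 103]
t=3: [157, 149, 159, 151, 156, 147, 158, 139, 143, 140, 142]
t=4: [88, 82, 89, 84, 87, 81, 88, 129, 131, 129, 131]
t=5: [104, 100, 104, 101, 103, 99, 104, 131, 132, 131, 132]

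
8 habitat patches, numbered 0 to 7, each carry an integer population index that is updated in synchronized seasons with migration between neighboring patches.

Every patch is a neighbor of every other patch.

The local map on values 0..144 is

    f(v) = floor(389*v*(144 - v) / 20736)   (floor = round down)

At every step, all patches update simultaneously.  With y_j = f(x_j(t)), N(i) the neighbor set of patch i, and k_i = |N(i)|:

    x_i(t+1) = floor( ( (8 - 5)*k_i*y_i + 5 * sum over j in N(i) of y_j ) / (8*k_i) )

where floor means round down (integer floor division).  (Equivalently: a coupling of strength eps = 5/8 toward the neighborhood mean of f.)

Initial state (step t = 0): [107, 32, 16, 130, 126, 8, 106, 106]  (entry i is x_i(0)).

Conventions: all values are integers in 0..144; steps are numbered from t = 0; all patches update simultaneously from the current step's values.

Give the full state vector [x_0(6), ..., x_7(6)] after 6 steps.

Answer: [90, 90, 90, 90, 90, 90, 90, 90]

Derivation:
t=0: [107, 32, 16, 130, 126, 8, 106, 106]
t=1: [59, 57, 48, 47, 49, 43, 59, 59]
t=2: [90, 90, 88, 88, 88, 86, 90, 90]
t=3: [91, 91, 91, 91, 91, 92, 91, 91]
t=4: [89, 89, 89, 89, 89, 89, 89, 89]
t=5: [91, 91, 91, 91, 91, 91, 91, 91]
t=6: [90, 90, 90, 90, 90, 90, 90, 90]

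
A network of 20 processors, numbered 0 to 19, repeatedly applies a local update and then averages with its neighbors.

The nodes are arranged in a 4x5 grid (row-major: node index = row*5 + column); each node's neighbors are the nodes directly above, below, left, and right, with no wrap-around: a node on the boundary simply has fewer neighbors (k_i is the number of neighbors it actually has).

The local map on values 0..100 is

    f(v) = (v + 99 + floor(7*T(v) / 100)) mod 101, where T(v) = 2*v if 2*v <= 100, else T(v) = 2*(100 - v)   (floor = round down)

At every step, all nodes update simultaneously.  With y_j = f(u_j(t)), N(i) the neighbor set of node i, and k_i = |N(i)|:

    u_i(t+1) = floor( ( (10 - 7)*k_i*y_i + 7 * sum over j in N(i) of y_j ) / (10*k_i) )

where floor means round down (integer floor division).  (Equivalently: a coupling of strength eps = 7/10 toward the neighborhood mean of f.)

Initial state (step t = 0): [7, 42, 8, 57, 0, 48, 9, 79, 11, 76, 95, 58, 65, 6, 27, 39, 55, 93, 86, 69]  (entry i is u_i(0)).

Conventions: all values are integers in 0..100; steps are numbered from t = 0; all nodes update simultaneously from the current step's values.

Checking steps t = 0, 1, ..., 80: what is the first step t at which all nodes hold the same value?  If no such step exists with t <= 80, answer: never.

Simulating step by step:
t=0: [7, 42, 8, 57, 0, 48, 9, 79, 11, 76, 95, 58, 65, 6, 27, 39, 55, 93, 86, 69]  (not all equal)
t=1: [35, 18, 45, 45, 78, 40, 43, 39, 41, 55, 64, 58, 61, 34, 43, 65, 62, 76, 64, 60]  (not all equal)
t=2: [32, 36, 40, 54, 61, 48, 42, 48, 45, 57, 60, 60, 57, 49, 50, 66, 67, 68, 61, 58]  (not all equal)
t=3: [42, 40, 47, 53, 60, 48, 49, 50, 53, 57, 61, 60, 59, 55, 57, 66, 67, 66, 62, 59]  (not all equal)
t=4: [46, 47, 51, 57, 60, 53, 53, 55, 57, 60, 61, 62, 61, 60, 60, 66, 67, 66, 63, 62]  (not all equal)
t=5: [52, 53, 56, 60, 62, 57, 57, 59, 61, 62, 63, 63, 63, 63, 63, 66, 67, 66, 65, 64]  (not all equal)
t=6: [58, 58, 60, 63, 64, 61, 61, 62, 64, 65, 65, 65, 65, 65, 66, 67, 67, 67, 67, 66]  (not all equal)
t=7: [62, 62, 63, 65, 66, 64, 64, 65, 66, 67, 66, 66, 67, 67, 67, 68, 68, 68, 68, 68]  (not all equal)
t=8: [65, 65, 66, 67, 68, 66, 66, 67, 68, 68, 68, 68, 68, 69, 69, 69, 69, 69, 69, 69]  (not all equal)
t=9: [67, 67, 68, 69, 69, 68, 68, 69, 69, 70, 69, 69, 70, 70, 70, 70, 70, 70, 71, 71]  (not all equal)
t=10: [69, 69, 70, 70, 71, 70, 70, 70, 71, 71, 71, 71, 71, 72, 72, 71, 71, 72, 72, 72]  (not all equal)
t=11: [71, 71, 71, 72, 72, 72, 72, 72, 72, 73, 72, 72, 72, 73, 73, 73, 73, 73, 73, 73]  (not all equal)
t=12: [73, 73, 73, 73, 73, 73, 73, 73, 73, 73, 73, 73, 73, 73, 74, 73, 73, 73, 74, 74]  (not all equal)
t=13: [74, 74, 74, 74, 74, 74, 74, 74, 74, 74, 74, 74, 74, 74, 74, 74, 74, 74, 74, 75]  (not all equal)
t=14: [75, 75, 75, 75, 75, 75, 75, 75, 75, 75, 75, 75, 75, 75, 75, 75, 75, 75, 75, 75]  (all equal)

Answer: 14
Key observation: Synchronization is absorbing here: once all nodes are equal they stay equal, and step 14 is the first all-equal step.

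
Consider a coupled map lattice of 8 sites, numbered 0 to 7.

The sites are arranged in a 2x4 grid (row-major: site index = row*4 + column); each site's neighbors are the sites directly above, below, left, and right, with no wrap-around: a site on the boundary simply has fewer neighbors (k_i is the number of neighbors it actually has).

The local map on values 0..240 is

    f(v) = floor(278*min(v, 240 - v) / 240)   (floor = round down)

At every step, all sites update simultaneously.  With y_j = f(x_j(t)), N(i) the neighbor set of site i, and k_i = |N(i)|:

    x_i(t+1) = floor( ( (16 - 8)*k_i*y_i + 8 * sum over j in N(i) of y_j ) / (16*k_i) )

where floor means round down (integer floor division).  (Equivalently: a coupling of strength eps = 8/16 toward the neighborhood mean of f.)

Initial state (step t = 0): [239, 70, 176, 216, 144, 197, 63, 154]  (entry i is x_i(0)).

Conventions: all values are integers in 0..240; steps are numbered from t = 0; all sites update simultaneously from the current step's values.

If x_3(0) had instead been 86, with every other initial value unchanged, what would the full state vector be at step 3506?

Simulating step by step:
t=0: [239, 70, 176, 86, 144, 197, 63, 154]
t=1: [48, 61, 79, 92, 68, 68, 73, 92]
t=2: [64, 72, 88, 102, 72, 77, 87, 100]
t=3: [78, 85, 100, 113, 82, 88, 100, 112]
t=4: [93, 100, 114, 126, 94, 101, 115, 125]
t=5: [109, 116, 129, 132, 109, 117, 130, 132]
t=6: [128, 131, 128, 125, 128, 132, 128, 125]
t=7: [128, 126, 129, 132, 128, 126, 129, 132]
t=8: [129, 130, 128, 125, 129, 130, 128, 125]
t=9: [127, 127, 129, 132, 127, 127, 129, 132]
t=10: [130, 129, 127, 125, 130, 129, 127, 125]
t=11: [127, 128, 130, 132, 127, 128, 130, 132]
t=12: [129, 128, 127, 125, 129, 128, 127, 125]
t=13: [128, 129, 130, 132, 128, 129, 130, 132]
t=14: [128, 128, 126, 125, 128, 128, 126, 125]
t=15: [129, 129, 131, 132, 129, 129, 131, 132]
t=16: [128, 127, 126, 125, 128, 127, 126, 125]
t=17: [129, 130, 131, 132, 129, 130, 131, 132]
t=18: [127, 127, 126, 125, 127, 127, 126, 125]
t=19: [130, 130, 131, 132, 130, 130, 131, 132]
t=20: [127, 126, 126, 125, 127, 126, 126, 125]
t=21: [130, 131, 132, 132, 130, 131, 132, 132]
t=22: [126, 126, 125, 125, 126, 126, 125, 125]
t=23: [132, 132, 132, 133, 132, 132, 132, 133]
t=24: [125, 125, 124, 123, 125, 125, 124, 123]
t=25: [133, 133, 134, 134, 133, 133, 134, 134]
t=26: [123, 122, 122, 122, 123, 122, 122, 122]
t=27: [135, 135, 136, 136, 135, 135, 136, 136]
t=28: [121, 120, 120, 120, 121, 120, 120, 120]
t=29: [137, 138, 139, 139, 137, 138, 139, 139]
t=30: [118, 117, 116, 116, 118, 117, 116, 116]
t=31: [135, 135, 134, 134, 135, 135, 134, 134]
t=32: [121, 121, 121, 122, 121, 121, 121, 122]
t=33: [137, 137, 136, 136, 137, 137, 136, 136]
t=34: [119, 119, 119, 120, 119, 119, 119, 120]
t=35: [137, 137, 137, 138, 137, 137, 137, 138]
t=36: [119, 119, 118, 118, 119, 119, 118, 118]
t=37: [137, 136, 136, 136, 137, 136, 136, 136]
t=38: [119, 119, 120, 120, 119, 119, 120, 120]
t=39: [137, 137, 138, 139, 137, 137, 138, 139]
t=40: [119, 118, 117, 116, 119, 118, 117, 116]
t=41: [136, 136, 135, 134, 136, 136, 135, 134]
t=42: [120, 120, 121, 121, 120, 120, 121, 121]
t=43: [139, 138, 137, 137, 139, 138, 137, 137]
t=44: [116, 117, 118, 119, 116, 117, 118, 119]
t=45: [134, 135, 136, 136, 134, 135, 136, 136]
t=46: [121, 121, 120, 120, 121, 121, 120, 120]
t=47: [137, 137, 138, 139, 137, 137, 138, 139]

Answer: [120, 120, 121, 121, 120, 120, 121, 121]
Key observation: The state at step 39, [137, 137, 138, 139, 137, 137, 138, 139], reappears at step 47: the system is in a cycle of period 8 from step 39 on.  Therefore the state at step 3506 equals the state at step 39 + ((3506 - 39) mod 8) = 42, which is [120, 120, 121, 121, 120, 120, 121, 121].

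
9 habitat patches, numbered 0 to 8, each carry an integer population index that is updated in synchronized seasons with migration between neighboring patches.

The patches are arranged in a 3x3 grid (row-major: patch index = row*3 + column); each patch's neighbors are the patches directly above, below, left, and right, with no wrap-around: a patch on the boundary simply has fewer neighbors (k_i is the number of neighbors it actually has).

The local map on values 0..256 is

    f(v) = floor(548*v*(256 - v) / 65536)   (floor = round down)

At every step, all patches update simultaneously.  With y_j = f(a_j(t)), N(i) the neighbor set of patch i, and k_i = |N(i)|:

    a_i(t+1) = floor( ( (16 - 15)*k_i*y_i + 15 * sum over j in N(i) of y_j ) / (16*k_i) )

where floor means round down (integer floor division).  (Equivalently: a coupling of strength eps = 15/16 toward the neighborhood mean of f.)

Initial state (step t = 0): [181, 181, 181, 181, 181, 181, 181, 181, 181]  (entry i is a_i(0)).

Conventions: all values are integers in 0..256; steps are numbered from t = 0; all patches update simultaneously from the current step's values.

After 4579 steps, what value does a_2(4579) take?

Simulating step by step:
t=0: [181, 181, 181, 181, 181, 181, 181, 181, 181]
t=1: [113, 113, 113, 113, 113, 113, 113, 113, 113]
t=2: [135, 135, 135, 135, 135, 135, 135, 135, 135]
t=3: [136, 136, 136, 136, 136, 136, 136, 136, 136]
t=4: [136, 136, 136, 136, 136, 136, 136, 136, 136]

Answer: a_2(4579) = 136
Key observation: The state at step 3, [136, 136, 136, 136, 136, 136, 136, 136, 136], reappears at step 4: the system is in a cycle of period 1 from step 3 on.  Therefore the state at step 4579 equals the state at step 3 + ((4579 - 3) mod 1) = 3, which is [136, 136, 136, 136, 136, 136, 136, 136, 136].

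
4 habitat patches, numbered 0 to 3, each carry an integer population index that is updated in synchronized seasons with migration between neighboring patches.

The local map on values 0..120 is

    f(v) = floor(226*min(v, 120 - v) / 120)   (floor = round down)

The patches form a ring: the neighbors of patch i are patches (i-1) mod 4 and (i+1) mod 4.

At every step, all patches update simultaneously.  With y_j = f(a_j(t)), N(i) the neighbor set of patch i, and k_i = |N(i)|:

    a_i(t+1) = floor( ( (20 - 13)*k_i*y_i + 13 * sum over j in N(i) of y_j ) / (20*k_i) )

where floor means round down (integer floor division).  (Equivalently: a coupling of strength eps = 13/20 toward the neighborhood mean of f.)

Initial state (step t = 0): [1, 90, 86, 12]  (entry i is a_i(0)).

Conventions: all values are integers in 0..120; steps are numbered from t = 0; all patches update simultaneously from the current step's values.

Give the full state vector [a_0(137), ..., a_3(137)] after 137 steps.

Simulating step by step:
t=0: [1, 90, 86, 12]
t=1: [25, 40, 47, 28]
t=2: [57, 70, 72, 62]
t=3: [103, 96, 97, 102]
t=4: [36, 40, 40, 35]
t=5: [68, 72, 71, 68]
t=6: [94, 92, 92, 95]
t=7: [48, 50, 50, 48]
t=8: [91, 92, 92, 91]
t=9: [53, 52, 52, 53]
t=10: [98, 97, 97, 98]
t=11: [41, 42, 42, 41]
t=12: [77, 78, 78, 77]
t=13: [79, 79, 79, 79]
t=14: [77, 77, 77, 77]
t=15: [80, 80, 80, 80]
t=16: [75, 75, 75, 75]
t=17: [84, 84, 84, 84]
t=18: [67, 67, 67, 67]
t=19: [99, 99, 99, 99]
t=20: [39, 39, 39, 39]
t=21: [73, 73, 73, 73]
t=22: [88, 88, 88, 88]
t=23: [60, 60, 60, 60]
t=24: [113, 113, 113, 113]
t=25: [13, 13, 13, 13]
t=26: [24, 24, 24, 24]
t=27: [45, 45, 45, 45]
t=28: [84, 84, 84, 84]

Answer: [45, 45, 45, 45]
Key observation: The state at step 17, [84, 84, 84, 84], reappears at step 28: the system is in a cycle of period 11 from step 17 on.  Therefore the state at step 137 equals the state at step 17 + ((137 - 17) mod 11) = 27, which is [45, 45, 45, 45].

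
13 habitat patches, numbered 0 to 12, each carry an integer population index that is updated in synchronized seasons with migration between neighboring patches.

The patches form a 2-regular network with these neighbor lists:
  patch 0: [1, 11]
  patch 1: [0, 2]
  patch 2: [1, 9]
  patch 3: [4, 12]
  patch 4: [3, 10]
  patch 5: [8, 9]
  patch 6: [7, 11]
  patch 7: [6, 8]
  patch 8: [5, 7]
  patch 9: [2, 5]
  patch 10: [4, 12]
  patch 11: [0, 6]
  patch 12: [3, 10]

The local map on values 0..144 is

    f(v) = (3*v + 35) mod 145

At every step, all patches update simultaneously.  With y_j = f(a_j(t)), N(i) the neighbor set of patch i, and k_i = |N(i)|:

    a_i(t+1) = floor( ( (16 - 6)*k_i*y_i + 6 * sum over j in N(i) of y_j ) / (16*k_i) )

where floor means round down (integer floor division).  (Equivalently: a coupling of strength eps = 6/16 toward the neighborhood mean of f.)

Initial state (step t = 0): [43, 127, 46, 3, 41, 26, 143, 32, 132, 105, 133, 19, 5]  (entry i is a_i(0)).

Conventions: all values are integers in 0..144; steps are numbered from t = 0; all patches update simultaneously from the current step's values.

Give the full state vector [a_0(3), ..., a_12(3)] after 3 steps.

Answer: [58, 70, 50, 101, 90, 126, 96, 52, 92, 93, 59, 100, 80]

Derivation:
t=0: [43, 127, 46, 3, 41, 26, 143, 32, 132, 105, 133, 19, 5]
t=1: [52, 87, 52, 39, 43, 108, 59, 113, 133, 63, 101, 66, 66]
t=2: [46, 21, 44, 24, 22, 84, 74, 92, 118, 70, 50, 76, 65]
t=3: [58, 70, 50, 101, 90, 126, 96, 52, 92, 93, 59, 100, 80]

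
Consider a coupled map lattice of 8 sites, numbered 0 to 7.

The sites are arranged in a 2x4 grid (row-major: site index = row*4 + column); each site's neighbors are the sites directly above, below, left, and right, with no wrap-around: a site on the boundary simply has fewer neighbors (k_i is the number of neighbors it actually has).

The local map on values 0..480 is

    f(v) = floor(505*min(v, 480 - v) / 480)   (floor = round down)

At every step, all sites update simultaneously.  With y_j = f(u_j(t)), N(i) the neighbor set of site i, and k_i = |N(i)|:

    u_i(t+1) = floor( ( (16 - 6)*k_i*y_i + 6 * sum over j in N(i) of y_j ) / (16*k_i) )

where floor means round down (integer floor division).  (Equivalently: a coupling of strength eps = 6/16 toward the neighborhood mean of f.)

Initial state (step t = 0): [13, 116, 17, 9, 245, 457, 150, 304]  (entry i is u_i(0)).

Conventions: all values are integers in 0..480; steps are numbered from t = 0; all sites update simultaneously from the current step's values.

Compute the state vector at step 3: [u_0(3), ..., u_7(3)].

Simulating step by step:
t=0: [13, 116, 17, 9, 245, 457, 150, 304]
t=1: [77, 83, 46, 43, 161, 80, 126, 146]
t=2: [98, 81, 63, 65, 136, 101, 118, 128]
t=3: [107, 87, 75, 80, 128, 110, 115, 119]

Answer: [107, 87, 75, 80, 128, 110, 115, 119]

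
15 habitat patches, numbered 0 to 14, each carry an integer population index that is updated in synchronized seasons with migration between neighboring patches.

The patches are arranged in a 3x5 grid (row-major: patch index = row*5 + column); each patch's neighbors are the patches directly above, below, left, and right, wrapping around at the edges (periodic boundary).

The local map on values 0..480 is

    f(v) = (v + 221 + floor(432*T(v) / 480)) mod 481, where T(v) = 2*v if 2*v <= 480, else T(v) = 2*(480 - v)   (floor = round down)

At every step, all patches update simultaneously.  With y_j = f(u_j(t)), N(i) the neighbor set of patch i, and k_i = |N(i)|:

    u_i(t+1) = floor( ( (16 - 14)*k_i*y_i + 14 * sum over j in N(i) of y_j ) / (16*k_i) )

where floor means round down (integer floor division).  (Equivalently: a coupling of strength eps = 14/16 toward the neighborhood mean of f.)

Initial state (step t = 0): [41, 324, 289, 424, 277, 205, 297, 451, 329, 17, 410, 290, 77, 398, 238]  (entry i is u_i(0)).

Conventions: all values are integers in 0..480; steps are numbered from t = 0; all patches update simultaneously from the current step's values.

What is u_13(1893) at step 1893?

Answer: u_13(1893) = 335
Key observation: The state at step 6, [336, 336, 336, 336, 336, 336, 336, 336, 336, 336, 336, 336, 336, 336, 336], reappears at step 8: the system is in a cycle of period 2 from step 6 on.  Therefore the state at step 1893 equals the state at step 6 + ((1893 - 6) mod 2) = 7, which is [335, 335, 335, 335, 335, 335, 335, 335, 335, 335, 335, 335, 335, 335, 335].

Derivation:
t=0: [41, 324, 289, 424, 277, 205, 297, 451, 329, 17, 410, 290, 77, 398, 238]
t=1: [329, 359, 328, 334, 326, 311, 324, 361, 274, 348, 346, 357, 332, 351, 315]
t=2: [335, 333, 328, 346, 338, 336, 328, 347, 332, 354, 339, 329, 325, 348, 332]
t=3: [334, 339, 334, 333, 330, 332, 335, 339, 326, 334, 336, 338, 334, 335, 328]
t=4: [336, 334, 334, 338, 337, 336, 334, 337, 336, 339, 336, 334, 334, 338, 337]
t=5: [335, 335, 334, 334, 333, 334, 335, 335, 333, 334, 335, 335, 334, 334, 333]
t=6: [336, 336, 336, 336, 336, 336, 336, 336, 336, 336, 336, 336, 336, 336, 336]
t=7: [335, 335, 335, 335, 335, 335, 335, 335, 335, 335, 335, 335, 335, 335, 335]
t=8: [336, 336, 336, 336, 336, 336, 336, 336, 336, 336, 336, 336, 336, 336, 336]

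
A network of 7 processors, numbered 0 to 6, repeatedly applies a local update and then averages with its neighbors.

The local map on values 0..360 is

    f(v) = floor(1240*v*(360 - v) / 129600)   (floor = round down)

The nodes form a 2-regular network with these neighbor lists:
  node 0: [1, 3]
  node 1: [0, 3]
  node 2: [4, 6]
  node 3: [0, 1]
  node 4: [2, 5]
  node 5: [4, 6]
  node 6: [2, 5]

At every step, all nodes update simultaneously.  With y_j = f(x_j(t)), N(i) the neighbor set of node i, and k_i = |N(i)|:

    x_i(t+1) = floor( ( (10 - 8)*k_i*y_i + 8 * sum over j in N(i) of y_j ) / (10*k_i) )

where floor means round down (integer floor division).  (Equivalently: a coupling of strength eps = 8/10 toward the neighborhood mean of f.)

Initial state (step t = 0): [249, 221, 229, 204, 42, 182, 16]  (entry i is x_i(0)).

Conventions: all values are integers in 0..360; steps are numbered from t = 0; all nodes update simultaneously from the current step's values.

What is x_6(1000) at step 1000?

Answer: x_6(1000) = 306
Key observation: The state at step 16, [160, 160, 306, 160, 306, 306, 306], reappears at step 20: the system is in a cycle of period 4 from step 16 on.  Therefore the state at step 1000 equals the state at step 16 + ((1000 - 16) mod 4) = 16, which is [160, 160, 306, 160, 306, 306, 306].

Derivation:
t=0: [249, 221, 229, 204, 42, 182, 16]
t=1: [291, 285, 129, 283, 263, 133, 248]
t=2: [203, 200, 260, 200, 278, 261, 282]
t=3: [305, 305, 220, 305, 241, 220, 240]
t=4: [160, 160, 278, 160, 290, 278, 290]
t=5: [306, 306, 198, 306, 213, 198, 213]
t=6: [158, 158, 300, 158, 304, 300, 304]
t=7: [305, 305, 164, 305, 170, 164, 170]
t=8: [160, 160, 308, 160, 307, 308, 307]
t=9: [306, 306, 154, 306, 153, 154, 153]
t=10: [158, 158, 303, 158, 303, 303, 303]
t=11: [305, 305, 165, 305, 165, 165, 165]
t=12: [160, 160, 307, 160, 307, 307, 307]
t=13: [306, 306, 155, 306, 155, 155, 155]
t=14: [158, 158, 304, 158, 304, 304, 304]
t=15: [305, 305, 162, 305, 162, 162, 162]
t=16: [160, 160, 306, 160, 306, 306, 306]
t=17: [306, 306, 158, 306, 158, 158, 158]
t=18: [158, 158, 305, 158, 305, 305, 305]
t=19: [305, 305, 160, 305, 160, 160, 160]
t=20: [160, 160, 306, 160, 306, 306, 306]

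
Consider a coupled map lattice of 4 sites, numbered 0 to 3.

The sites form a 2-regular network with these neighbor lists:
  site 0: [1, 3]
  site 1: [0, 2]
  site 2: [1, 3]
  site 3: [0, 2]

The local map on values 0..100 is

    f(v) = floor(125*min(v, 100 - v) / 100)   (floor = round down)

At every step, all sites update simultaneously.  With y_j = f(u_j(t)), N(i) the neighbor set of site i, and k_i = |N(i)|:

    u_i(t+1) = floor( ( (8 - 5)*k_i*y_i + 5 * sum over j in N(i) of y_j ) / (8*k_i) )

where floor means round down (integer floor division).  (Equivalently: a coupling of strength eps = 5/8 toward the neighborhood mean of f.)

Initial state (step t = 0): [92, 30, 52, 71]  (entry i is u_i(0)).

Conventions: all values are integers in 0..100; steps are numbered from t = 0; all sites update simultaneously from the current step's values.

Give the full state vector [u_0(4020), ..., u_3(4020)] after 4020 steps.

Simulating step by step:
t=0: [92, 30, 52, 71]
t=1: [26, 35, 45, 35]
t=2: [38, 43, 47, 43]
t=3: [50, 52, 54, 52]
t=4: [60, 59, 58, 59]
t=5: [50, 51, 51, 51]
t=6: [61, 61, 61, 61]
t=7: [48, 48, 48, 48]
t=8: [60, 60, 60, 60]
t=9: [50, 50, 50, 50]
t=10: [62, 62, 62, 62]
t=11: [47, 47, 47, 47]
t=12: [58, 58, 58, 58]
t=13: [52, 52, 52, 52]
t=14: [60, 60, 60, 60]

Answer: [58, 58, 58, 58]
Key observation: The state at step 8, [60, 60, 60, 60], reappears at step 14: the system is in a cycle of period 6 from step 8 on.  Therefore the state at step 4020 equals the state at step 8 + ((4020 - 8) mod 6) = 12, which is [58, 58, 58, 58].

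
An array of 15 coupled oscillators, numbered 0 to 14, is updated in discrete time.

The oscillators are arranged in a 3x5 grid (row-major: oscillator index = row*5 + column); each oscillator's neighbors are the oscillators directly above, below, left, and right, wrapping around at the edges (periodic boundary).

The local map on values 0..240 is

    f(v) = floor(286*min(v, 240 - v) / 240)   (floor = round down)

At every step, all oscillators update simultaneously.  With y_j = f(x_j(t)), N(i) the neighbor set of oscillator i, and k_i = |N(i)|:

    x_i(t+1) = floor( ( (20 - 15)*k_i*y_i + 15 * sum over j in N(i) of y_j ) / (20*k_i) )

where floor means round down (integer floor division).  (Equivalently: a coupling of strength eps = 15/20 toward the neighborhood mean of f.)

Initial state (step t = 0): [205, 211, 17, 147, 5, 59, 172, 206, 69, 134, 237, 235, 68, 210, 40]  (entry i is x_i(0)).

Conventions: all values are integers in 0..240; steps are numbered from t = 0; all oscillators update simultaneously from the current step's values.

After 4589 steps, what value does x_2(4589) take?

Simulating step by step:
t=0: [205, 211, 17, 147, 5, 59, 172, 206, 69, 134, 237, 235, 68, 210, 40]
t=1: [31, 36, 54, 54, 62, 64, 48, 59, 78, 69, 31, 38, 39, 68, 43]
t=2: [51, 48, 57, 74, 61, 58, 57, 66, 78, 75, 48, 45, 60, 67, 63]
t=3: [62, 60, 71, 80, 76, 68, 64, 75, 85, 80, 62, 60, 69, 80, 74]
t=4: [77, 74, 84, 93, 88, 79, 77, 86, 95, 91, 76, 74, 84, 92, 88]
t=5: [93, 91, 100, 107, 103, 94, 92, 101, 108, 104, 93, 91, 99, 107, 103]
t=6: [112, 110, 118, 124, 120, 112, 111, 118, 125, 121, 112, 110, 118, 124, 120]
t=7: [134, 133, 137, 139, 139, 134, 133, 137, 138, 139, 134, 133, 137, 139, 139]
t=8: [125, 125, 122, 120, 121, 125, 125, 122, 120, 121, 125, 125, 122, 120, 121]
t=9: [137, 137, 140, 142, 140, 137, 137, 140, 142, 140, 137, 137, 140, 142, 140]
t=10: [121, 121, 119, 117, 119, 121, 121, 119, 117, 119, 121, 121, 119, 117, 119]
t=11: [141, 141, 140, 139, 140, 141, 141, 140, 139, 140, 141, 141, 140, 139, 140]
t=12: [117, 117, 118, 119, 118, 117, 117, 118, 119, 118, 117, 117, 118, 119, 118]
t=13: [139, 139, 140, 140, 140, 139, 139, 140, 140, 140, 139, 139, 140, 140, 140]
t=14: [119, 119, 119, 119, 119, 119, 119, 119, 119, 119, 119, 119, 119, 119, 119]
t=15: [141, 141, 141, 141, 141, 141, 141, 141, 141, 141, 141, 141, 141, 141, 141]
t=16: [117, 117, 117, 117, 117, 117, 117, 117, 117, 117, 117, 117, 117, 117, 117]
t=17: [139, 139, 139, 139, 139, 139, 139, 139, 139, 139, 139, 139, 139, 139, 139]
t=18: [120, 120, 120, 120, 120, 120, 120, 120, 120, 120, 120, 120, 120, 120, 120]
t=19: [143, 143, 143, 143, 143, 143, 143, 143, 143, 143, 143, 143, 143, 143, 143]
t=20: [115, 115, 115, 115, 115, 115, 115, 115, 115, 115, 115, 115, 115, 115, 115]
t=21: [137, 137, 137, 137, 137, 137, 137, 137, 137, 137, 137, 137, 137, 137, 137]
t=22: [122, 122, 122, 122, 122, 122, 122, 122, 122, 122, 122, 122, 122, 122, 122]
t=23: [140, 140, 140, 140, 140, 140, 140, 140, 140, 140, 140, 140, 140, 140, 140]
t=24: [119, 119, 119, 119, 119, 119, 119, 119, 119, 119, 119, 119, 119, 119, 119]

Answer: x_2(4589) = 143
Key observation: The state at step 14, [119, 119, 119, 119, 119, 119, 119, 119, 119, 119, 119, 119, 119, 119, 119], reappears at step 24: the system is in a cycle of period 10 from step 14 on.  Therefore the state at step 4589 equals the state at step 14 + ((4589 - 14) mod 10) = 19, which is [143, 143, 143, 143, 143, 143, 143, 143, 143, 143, 143, 143, 143, 143, 143].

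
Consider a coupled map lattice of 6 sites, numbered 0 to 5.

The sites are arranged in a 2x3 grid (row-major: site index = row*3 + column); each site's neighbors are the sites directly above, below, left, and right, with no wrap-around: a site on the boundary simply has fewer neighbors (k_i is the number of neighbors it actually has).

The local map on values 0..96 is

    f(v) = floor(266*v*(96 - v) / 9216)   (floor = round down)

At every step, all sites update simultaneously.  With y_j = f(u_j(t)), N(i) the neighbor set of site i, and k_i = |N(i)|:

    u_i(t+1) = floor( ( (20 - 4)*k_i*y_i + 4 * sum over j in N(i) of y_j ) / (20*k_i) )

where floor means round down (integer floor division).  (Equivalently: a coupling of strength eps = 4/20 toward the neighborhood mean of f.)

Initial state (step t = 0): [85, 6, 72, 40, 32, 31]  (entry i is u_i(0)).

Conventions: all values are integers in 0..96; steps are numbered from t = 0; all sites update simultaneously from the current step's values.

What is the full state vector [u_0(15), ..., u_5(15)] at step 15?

Simulating step by step:
t=0: [85, 6, 72, 40, 32, 31]
t=1: [28, 20, 46, 59, 56, 57]
t=2: [53, 46, 63, 62, 62, 64]
t=3: [64, 65, 60, 60, 60, 59]
t=4: [59, 58, 61, 61, 61, 62]
t=5: [62, 62, 61, 61, 61, 60]
t=6: [60, 60, 61, 60, 61, 61]
t=7: [62, 61, 61, 61, 61, 61]
t=8: [60, 60, 61, 60, 61, 61]
t=9: [62, 61, 61, 61, 61, 61]
t=10: [60, 60, 61, 60, 61, 61]
t=11: [62, 61, 61, 61, 61, 61]
t=12: [60, 60, 61, 60, 61, 61]
t=13: [62, 61, 61, 61, 61, 61]
t=14: [60, 60, 61, 60, 61, 61]
t=15: [62, 61, 61, 61, 61, 61]

Answer: [62, 61, 61, 61, 61, 61]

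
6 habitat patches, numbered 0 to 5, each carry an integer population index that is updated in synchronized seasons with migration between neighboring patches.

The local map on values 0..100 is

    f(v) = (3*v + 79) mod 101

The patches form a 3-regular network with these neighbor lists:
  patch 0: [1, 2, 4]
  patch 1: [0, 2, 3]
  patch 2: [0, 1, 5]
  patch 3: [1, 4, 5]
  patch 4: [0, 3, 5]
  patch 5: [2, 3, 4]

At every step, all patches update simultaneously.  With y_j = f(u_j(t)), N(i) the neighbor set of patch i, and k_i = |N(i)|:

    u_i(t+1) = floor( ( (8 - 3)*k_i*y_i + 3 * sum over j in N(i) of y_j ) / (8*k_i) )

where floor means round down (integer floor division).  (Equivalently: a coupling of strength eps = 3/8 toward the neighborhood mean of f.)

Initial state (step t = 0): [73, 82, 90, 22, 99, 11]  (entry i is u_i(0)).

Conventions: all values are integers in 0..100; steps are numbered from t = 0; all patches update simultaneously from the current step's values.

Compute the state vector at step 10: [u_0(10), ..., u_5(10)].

Answer: [54, 46, 37, 44, 51, 30]

Derivation:
t=0: [73, 82, 90, 22, 99, 11]
t=1: [77, 37, 44, 40, 64, 27]
t=2: [25, 69, 25, 88, 63, 58]
t=3: [58, 70, 56, 50, 59, 51]
t=4: [55, 69, 49, 38, 47, 34]
t=5: [42, 72, 40, 80, 38, 66]
t=6: [37, 72, 82, 42, 69, 72]
t=7: [80, 72, 48, 35, 75, 71]
t=8: [24, 73, 38, 74, 24, 69]
t=9: [61, 90, 86, 90, 60, 82]
t=10: [54, 46, 37, 44, 51, 30]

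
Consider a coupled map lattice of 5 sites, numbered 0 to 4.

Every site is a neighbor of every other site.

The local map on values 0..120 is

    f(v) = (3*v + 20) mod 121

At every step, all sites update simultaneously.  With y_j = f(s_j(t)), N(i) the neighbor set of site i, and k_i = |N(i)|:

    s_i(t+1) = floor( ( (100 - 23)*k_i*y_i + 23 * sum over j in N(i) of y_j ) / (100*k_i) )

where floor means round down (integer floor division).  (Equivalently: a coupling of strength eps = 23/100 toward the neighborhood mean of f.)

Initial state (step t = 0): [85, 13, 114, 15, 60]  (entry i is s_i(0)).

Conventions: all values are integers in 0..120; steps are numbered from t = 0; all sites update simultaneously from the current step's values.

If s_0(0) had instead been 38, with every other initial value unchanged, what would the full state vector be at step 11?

Simulating step by step:
t=0: [38, 13, 114, 15, 60]
t=1: [28, 61, 104, 65, 75]
t=2: [95, 79, 85, 88, 23]
t=3: [58, 24, 37, 43, 77]
t=4: [64, 77, 19, 32, 18]
t=5: [85, 27, 75, 103, 73]
t=6: [43, 91, 21, 81, 103]
t=7: [35, 51, 74, 30, 77]
t=8: [12, 47, 10, 88, 16]
t=9: [54, 43, 50, 44, 63]
t=10: [58, 34, 49, 36, 77]
t=11: [59, 8, 40, 12, 14]

Answer: [59, 8, 40, 12, 14]
Key observation: This trace re-runs the system from the modified initial state.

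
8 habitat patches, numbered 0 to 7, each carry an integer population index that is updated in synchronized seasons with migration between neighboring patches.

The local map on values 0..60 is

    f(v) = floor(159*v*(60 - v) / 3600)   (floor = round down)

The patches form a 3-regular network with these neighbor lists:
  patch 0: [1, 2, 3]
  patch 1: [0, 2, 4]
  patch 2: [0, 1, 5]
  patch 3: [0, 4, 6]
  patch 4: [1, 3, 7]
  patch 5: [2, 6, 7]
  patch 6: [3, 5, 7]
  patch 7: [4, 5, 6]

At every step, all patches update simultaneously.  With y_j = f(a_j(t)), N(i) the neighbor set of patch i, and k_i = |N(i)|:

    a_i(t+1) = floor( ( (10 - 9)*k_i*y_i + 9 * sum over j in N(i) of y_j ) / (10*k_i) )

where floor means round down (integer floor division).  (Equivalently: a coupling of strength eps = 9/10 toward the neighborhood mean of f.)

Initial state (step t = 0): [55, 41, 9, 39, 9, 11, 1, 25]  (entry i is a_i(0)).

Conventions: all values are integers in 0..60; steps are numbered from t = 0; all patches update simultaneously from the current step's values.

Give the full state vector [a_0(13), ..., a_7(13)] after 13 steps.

Answer: [38, 38, 38, 38, 38, 38, 38, 38]

Derivation:
t=0: [55, 41, 9, 39, 9, 11, 1, 25]
t=1: [28, 19, 22, 13, 34, 20, 29, 17]
t=2: [32, 37, 36, 37, 31, 35, 31, 37]
t=3: [37, 38, 38, 38, 37, 38, 37, 38]
t=4: [36, 36, 36, 36, 36, 36, 36, 36]
t=5: [38, 38, 38, 38, 38, 38, 38, 38]
t=6: [36, 36, 36, 36, 36, 36, 36, 36]
t=7: [38, 38, 38, 38, 38, 38, 38, 38]
t=8: [36, 36, 36, 36, 36, 36, 36, 36]
t=9: [38, 38, 38, 38, 38, 38, 38, 38]
t=10: [36, 36, 36, 36, 36, 36, 36, 36]
t=11: [38, 38, 38, 38, 38, 38, 38, 38]
t=12: [36, 36, 36, 36, 36, 36, 36, 36]
t=13: [38, 38, 38, 38, 38, 38, 38, 38]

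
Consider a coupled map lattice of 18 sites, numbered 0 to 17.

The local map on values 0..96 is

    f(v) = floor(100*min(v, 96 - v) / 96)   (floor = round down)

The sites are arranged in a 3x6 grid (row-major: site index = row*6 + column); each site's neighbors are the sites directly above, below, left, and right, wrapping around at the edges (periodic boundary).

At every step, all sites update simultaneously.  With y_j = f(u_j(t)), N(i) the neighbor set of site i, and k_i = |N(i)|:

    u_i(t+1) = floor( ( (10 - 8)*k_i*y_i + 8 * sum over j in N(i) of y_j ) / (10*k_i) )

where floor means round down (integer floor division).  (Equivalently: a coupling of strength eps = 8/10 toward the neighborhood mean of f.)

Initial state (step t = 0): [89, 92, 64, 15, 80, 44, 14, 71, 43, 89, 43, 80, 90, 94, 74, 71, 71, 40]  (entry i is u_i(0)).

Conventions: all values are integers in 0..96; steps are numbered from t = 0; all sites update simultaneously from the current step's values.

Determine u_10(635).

Answer: u_10(635) = 25
Key observation: The state at step 5, [20, 18, 20, 23, 25, 24, 20, 18, 20, 23, 25, 24, 20, 18, 20, 23, 25, 24], reappears at step 6: the system is in a cycle of period 1 from step 5 on.  Therefore the state at step 635 equals the state at step 5 + ((635 - 5) mod 1) = 5, which is [20, 18, 20, 23, 25, 24, 20, 18, 20, 23, 25, 24, 20, 18, 20, 23, 25, 24].

Derivation:
t=0: [89, 92, 64, 15, 80, 44, 14, 71, 43, 89, 43, 80, 90, 94, 74, 71, 71, 40]
t=1: [15, 14, 23, 19, 29, 25, 13, 18, 26, 27, 21, 32, 14, 12, 25, 19, 30, 26]
t=2: [16, 16, 21, 23, 25, 26, 18, 16, 24, 22, 28, 24, 16, 16, 21, 24, 25, 26]
t=3: [18, 17, 21, 23, 26, 24, 18, 18, 21, 24, 25, 25, 18, 17, 21, 23, 26, 24]
t=4: [19, 18, 20, 23, 25, 24, 19, 18, 21, 23, 26, 24, 19, 18, 20, 23, 25, 24]
t=5: [20, 18, 20, 23, 25, 24, 20, 18, 20, 23, 25, 24, 20, 18, 20, 23, 25, 24]
t=6: [20, 18, 20, 23, 25, 24, 20, 18, 20, 23, 25, 24, 20, 18, 20, 23, 25, 24]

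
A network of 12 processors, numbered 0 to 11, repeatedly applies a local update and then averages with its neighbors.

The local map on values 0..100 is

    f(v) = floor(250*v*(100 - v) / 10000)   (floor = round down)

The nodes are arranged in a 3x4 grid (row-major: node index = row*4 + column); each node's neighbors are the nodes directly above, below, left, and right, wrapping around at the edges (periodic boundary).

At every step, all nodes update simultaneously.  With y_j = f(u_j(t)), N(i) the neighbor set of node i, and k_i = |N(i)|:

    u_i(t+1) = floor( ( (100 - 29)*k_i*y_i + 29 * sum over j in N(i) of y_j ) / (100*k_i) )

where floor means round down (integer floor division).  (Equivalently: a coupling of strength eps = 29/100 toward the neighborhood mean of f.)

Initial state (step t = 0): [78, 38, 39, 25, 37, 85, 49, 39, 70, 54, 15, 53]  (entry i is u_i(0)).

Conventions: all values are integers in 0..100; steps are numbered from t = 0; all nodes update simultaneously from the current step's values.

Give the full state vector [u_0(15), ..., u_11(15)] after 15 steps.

Answer: [60, 60, 60, 60, 60, 60, 60, 60, 60, 60, 60, 60]

Derivation:
t=0: [78, 38, 39, 25, 37, 85, 49, 39, 70, 54, 15, 53]
t=1: [45, 55, 56, 48, 54, 39, 57, 58, 53, 56, 39, 57]
t=2: [61, 60, 60, 61, 61, 59, 60, 60, 61, 60, 59, 60]
t=3: [59, 59, 59, 59, 59, 59, 60, 59, 59, 59, 60, 59]
t=4: [60, 60, 60, 60, 60, 60, 60, 60, 60, 60, 60, 60]
t=5: [60, 60, 60, 60, 60, 60, 60, 60, 60, 60, 60, 60]
t=6: [60, 60, 60, 60, 60, 60, 60, 60, 60, 60, 60, 60]
t=7: [60, 60, 60, 60, 60, 60, 60, 60, 60, 60, 60, 60]
t=8: [60, 60, 60, 60, 60, 60, 60, 60, 60, 60, 60, 60]
t=9: [60, 60, 60, 60, 60, 60, 60, 60, 60, 60, 60, 60]
t=10: [60, 60, 60, 60, 60, 60, 60, 60, 60, 60, 60, 60]
t=11: [60, 60, 60, 60, 60, 60, 60, 60, 60, 60, 60, 60]
t=12: [60, 60, 60, 60, 60, 60, 60, 60, 60, 60, 60, 60]
t=13: [60, 60, 60, 60, 60, 60, 60, 60, 60, 60, 60, 60]
t=14: [60, 60, 60, 60, 60, 60, 60, 60, 60, 60, 60, 60]
t=15: [60, 60, 60, 60, 60, 60, 60, 60, 60, 60, 60, 60]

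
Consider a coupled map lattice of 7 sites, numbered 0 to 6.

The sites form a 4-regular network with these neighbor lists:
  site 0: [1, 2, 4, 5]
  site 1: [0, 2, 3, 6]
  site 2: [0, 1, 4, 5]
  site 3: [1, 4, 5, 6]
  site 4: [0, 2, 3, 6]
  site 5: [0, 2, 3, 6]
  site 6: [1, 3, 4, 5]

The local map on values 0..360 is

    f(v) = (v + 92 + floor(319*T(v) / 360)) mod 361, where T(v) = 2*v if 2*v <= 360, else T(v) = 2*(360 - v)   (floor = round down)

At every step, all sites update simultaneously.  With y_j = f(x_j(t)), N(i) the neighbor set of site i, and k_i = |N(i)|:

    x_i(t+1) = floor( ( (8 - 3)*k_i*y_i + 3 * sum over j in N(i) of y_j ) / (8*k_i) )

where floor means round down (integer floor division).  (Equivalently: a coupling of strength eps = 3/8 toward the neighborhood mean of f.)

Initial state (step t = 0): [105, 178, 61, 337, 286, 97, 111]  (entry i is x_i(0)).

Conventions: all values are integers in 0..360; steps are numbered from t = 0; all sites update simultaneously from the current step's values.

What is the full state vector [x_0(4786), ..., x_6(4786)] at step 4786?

Simulating step by step:
t=0: [105, 178, 61, 337, 286, 97, 111]
t=1: [106, 180, 233, 139, 132, 265, 102]
t=2: [78, 175, 166, 119, 92, 134, 64]
t=3: [272, 212, 210, 125, 294, 141, 236]
t=4: [161, 186, 187, 109, 146, 134, 167]
t=5: [174, 199, 199, 82, 143, 122, 167]
t=6: [191, 222, 192, 256, 167, 131, 189]
t=7: [204, 201, 203, 173, 198, 137, 200]
t=8: [202, 212, 202, 201, 214, 148, 203]
t=9: [204, 207, 204, 204, 206, 167, 203]
t=10: [208, 209, 208, 209, 209, 199, 209]
t=11: [208, 207, 208, 207, 207, 212, 207]
t=12: [207, 208, 207, 208, 208, 206, 208]
t=13: [208, 208, 208, 208, 208, 208, 208]
t=14: [208, 208, 208, 208, 208, 208, 208]

Answer: [208, 208, 208, 208, 208, 208, 208]
Key observation: The state at step 13, [208, 208, 208, 208, 208, 208, 208], reappears at step 14: the system is in a cycle of period 1 from step 13 on.  Therefore the state at step 4786 equals the state at step 13 + ((4786 - 13) mod 1) = 13, which is [208, 208, 208, 208, 208, 208, 208].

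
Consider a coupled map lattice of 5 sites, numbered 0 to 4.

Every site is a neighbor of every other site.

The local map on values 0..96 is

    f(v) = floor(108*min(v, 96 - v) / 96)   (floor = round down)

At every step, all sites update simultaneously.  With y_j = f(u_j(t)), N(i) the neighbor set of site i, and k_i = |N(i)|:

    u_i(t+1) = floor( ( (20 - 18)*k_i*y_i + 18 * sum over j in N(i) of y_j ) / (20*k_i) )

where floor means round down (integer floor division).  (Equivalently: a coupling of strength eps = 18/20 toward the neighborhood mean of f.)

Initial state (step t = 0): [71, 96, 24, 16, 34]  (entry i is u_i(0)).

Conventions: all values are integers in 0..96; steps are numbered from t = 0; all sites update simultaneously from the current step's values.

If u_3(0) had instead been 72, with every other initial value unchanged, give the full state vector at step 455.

Answer: [52, 52, 52, 52, 52]
Key observation: The state at step 9, [52, 52, 52, 52, 52], reappears at step 11: the system is in a cycle of period 2 from step 9 on.  Therefore the state at step 455 equals the state at step 9 + ((455 - 9) mod 2) = 9, which is [52, 52, 52, 52, 52].

Derivation:
t=0: [71, 96, 24, 72, 34]
t=1: [23, 27, 23, 23, 22]
t=2: [25, 25, 25, 25, 26]
t=3: [28, 28, 28, 28, 28]
t=4: [31, 31, 31, 31, 31]
t=5: [34, 34, 34, 34, 34]
t=6: [38, 38, 38, 38, 38]
t=7: [42, 42, 42, 42, 42]
t=8: [47, 47, 47, 47, 47]
t=9: [52, 52, 52, 52, 52]
t=10: [49, 49, 49, 49, 49]
t=11: [52, 52, 52, 52, 52]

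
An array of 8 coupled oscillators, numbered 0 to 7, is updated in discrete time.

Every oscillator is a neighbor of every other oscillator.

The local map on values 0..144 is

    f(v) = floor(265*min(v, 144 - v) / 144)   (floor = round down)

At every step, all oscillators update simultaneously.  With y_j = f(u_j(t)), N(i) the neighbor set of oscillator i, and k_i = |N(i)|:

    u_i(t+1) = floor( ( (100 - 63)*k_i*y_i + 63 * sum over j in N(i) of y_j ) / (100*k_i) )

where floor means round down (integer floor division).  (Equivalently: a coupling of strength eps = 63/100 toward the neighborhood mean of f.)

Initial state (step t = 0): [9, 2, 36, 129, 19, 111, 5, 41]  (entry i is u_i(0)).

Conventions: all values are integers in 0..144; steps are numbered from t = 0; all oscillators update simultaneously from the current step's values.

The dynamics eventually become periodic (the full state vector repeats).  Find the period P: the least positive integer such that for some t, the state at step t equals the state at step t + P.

Answer: 9
Key observation: The state at step 15, [46, 46, 46, 46, 46, 46, 46, 46], reappears at step 24 — and no state repeats earlier — so the cycle the system enters has period 9.

Derivation:
t=0: [9, 2, 36, 129, 19, 111, 5, 41]
t=1: [30, 26, 44, 33, 35, 42, 28, 47]
t=2: [62, 59, 69, 63, 64, 68, 61, 70]
t=3: [116, 115, 120, 117, 117, 120, 116, 120]
t=4: [48, 49, 46, 48, 48, 46, 48, 46]
t=5: [87, 87, 85, 87, 87, 85, 87, 85]
t=6: [105, 105, 106, 105, 105, 106, 105, 106]
t=7: [70, 70, 69, 70, 70, 69, 70, 69]
t=8: [127, 127, 126, 127, 127, 126, 127, 126]
t=9: [31, 31, 32, 31, 31, 32, 31, 32]
t=10: [57, 57, 57, 57, 57, 57, 57, 57]
t=11: [104, 104, 104, 104, 104, 104, 104, 104]
t=12: [73, 73, 73, 73, 73, 73, 73, 73]
t=13: [130, 130, 130, 130, 130, 130, 130, 130]
t=14: [25, 25, 25, 25, 25, 25, 25, 25]
t=15: [46, 46, 46, 46, 46, 46, 46, 46]
t=16: [84, 84, 84, 84, 84, 84, 84, 84]
t=17: [110, 110, 110, 110, 110, 110, 110, 110]
t=18: [62, 62, 62, 62, 62, 62, 62, 62]
t=19: [114, 114, 114, 114, 114, 114, 114, 114]
t=20: [55, 55, 55, 55, 55, 55, 55, 55]
t=21: [101, 101, 101, 101, 101, 101, 101, 101]
t=22: [79, 79, 79, 79, 79, 79, 79, 79]
t=23: [119, 119, 119, 119, 119, 119, 119, 119]
t=24: [46, 46, 46, 46, 46, 46, 46, 46]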